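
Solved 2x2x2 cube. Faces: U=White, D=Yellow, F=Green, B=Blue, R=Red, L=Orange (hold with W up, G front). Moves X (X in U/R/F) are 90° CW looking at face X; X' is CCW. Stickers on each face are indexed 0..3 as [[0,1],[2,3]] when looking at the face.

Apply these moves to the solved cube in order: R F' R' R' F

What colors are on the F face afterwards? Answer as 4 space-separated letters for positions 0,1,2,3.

Answer: G Y W W

Derivation:
After move 1 (R): R=RRRR U=WGWG F=GYGY D=YBYB B=WBWB
After move 2 (F'): F=YYGG U=WGRR R=BRYR D=OOYB L=OGOW
After move 3 (R'): R=RRBY U=WWRW F=YGGR D=OYYG B=BBOB
After move 4 (R'): R=RYRB U=WORB F=YWGW D=OGYR B=GBYB
After move 5 (F): F=GYWW U=WOWG R=RYBB D=RRYR L=OOOG
Query: F face = GYWW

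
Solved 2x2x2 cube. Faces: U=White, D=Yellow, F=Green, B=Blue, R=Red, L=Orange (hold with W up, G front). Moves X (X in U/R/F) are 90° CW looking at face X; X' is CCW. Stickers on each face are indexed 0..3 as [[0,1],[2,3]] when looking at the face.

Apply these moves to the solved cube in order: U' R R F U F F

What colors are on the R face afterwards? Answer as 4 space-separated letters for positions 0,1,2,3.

Answer: W R O G

Derivation:
After move 1 (U'): U=WWWW F=OOGG R=GGRR B=RRBB L=BBOO
After move 2 (R): R=RGRG U=WOWG F=OYGY D=YBYR B=WRWB
After move 3 (R): R=RRGG U=WYWY F=OBGR D=YWYW B=GROB
After move 4 (F): F=GORB U=WYOB R=WRYG D=GRYW L=BYOW
After move 5 (U): U=OWBY F=WRRB R=GRYG B=BYOB L=GOOW
After move 6 (F): F=RWBR U=OWWO R=BRYG D=YGYW L=GGOR
After move 7 (F): F=BRRW U=OWRG R=WROG D=YBYW L=GYOG
Query: R face = WROG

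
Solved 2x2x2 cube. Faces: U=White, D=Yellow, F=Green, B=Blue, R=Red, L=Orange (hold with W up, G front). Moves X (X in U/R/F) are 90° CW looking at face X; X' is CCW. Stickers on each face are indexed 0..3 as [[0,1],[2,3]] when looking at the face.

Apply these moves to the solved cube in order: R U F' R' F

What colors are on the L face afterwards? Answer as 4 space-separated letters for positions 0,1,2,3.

Answer: G Y O Y

Derivation:
After move 1 (R): R=RRRR U=WGWG F=GYGY D=YBYB B=WBWB
After move 2 (U): U=WWGG F=RRGY R=WBRR B=OOWB L=GYOO
After move 3 (F'): F=RYRG U=WWWR R=BBYR D=YOYB L=GGOG
After move 4 (R'): R=BRBY U=WWWO F=RWRR D=YYYG B=BOOB
After move 5 (F): F=RRRW U=WWGG R=WROY D=BBYG L=GYOY
Query: L face = GYOY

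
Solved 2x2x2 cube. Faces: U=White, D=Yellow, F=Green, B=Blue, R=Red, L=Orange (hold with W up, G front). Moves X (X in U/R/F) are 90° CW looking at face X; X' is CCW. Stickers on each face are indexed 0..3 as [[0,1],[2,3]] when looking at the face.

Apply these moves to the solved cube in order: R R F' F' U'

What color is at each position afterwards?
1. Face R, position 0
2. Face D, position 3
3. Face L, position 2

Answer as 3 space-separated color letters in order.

After move 1 (R): R=RRRR U=WGWG F=GYGY D=YBYB B=WBWB
After move 2 (R): R=RRRR U=WYWY F=GBGB D=YWYW B=GBGB
After move 3 (F'): F=BBGG U=WYRR R=WRYR D=OOYW L=OYOW
After move 4 (F'): F=BGBG U=WYWY R=OROR D=YWYW L=OROR
After move 5 (U'): U=YYWW F=ORBG R=BGOR B=ORGB L=GBOR
Query 1: R[0] = B
Query 2: D[3] = W
Query 3: L[2] = O

Answer: B W O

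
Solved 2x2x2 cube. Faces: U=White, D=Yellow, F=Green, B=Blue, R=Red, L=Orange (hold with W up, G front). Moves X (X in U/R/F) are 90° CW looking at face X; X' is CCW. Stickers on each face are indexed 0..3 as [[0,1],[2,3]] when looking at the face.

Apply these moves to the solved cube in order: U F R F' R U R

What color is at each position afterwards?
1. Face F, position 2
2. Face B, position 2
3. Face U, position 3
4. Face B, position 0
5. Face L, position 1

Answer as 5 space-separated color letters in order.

Answer: G W O Y Y

Derivation:
After move 1 (U): U=WWWW F=RRGG R=BBRR B=OOBB L=GGOO
After move 2 (F): F=GRGR U=WWOG R=WBWR D=RBYY L=GYOY
After move 3 (R): R=WWRB U=WROR F=GBGY D=RBYO B=GOWB
After move 4 (F'): F=BYGG U=WRWR R=BWRB D=YYYO L=GROO
After move 5 (R): R=RBBW U=WYWG F=BYGO D=YWYG B=RORB
After move 6 (U): U=WWGY F=RBGO R=ROBW B=GRRB L=BYOO
After move 7 (R): R=BRWO U=WBGO F=RWGG D=YRYG B=YRWB
Query 1: F[2] = G
Query 2: B[2] = W
Query 3: U[3] = O
Query 4: B[0] = Y
Query 5: L[1] = Y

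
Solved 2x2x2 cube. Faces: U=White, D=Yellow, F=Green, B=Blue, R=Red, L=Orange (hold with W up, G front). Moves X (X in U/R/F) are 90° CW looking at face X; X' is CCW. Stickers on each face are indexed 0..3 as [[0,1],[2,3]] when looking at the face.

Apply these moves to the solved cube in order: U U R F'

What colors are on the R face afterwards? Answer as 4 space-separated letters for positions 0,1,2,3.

Answer: B O Y O

Derivation:
After move 1 (U): U=WWWW F=RRGG R=BBRR B=OOBB L=GGOO
After move 2 (U): U=WWWW F=BBGG R=OORR B=GGBB L=RROO
After move 3 (R): R=RORO U=WBWG F=BYGY D=YBYG B=WGWB
After move 4 (F'): F=YYBG U=WBRR R=BOYO D=ROYG L=RGOW
Query: R face = BOYO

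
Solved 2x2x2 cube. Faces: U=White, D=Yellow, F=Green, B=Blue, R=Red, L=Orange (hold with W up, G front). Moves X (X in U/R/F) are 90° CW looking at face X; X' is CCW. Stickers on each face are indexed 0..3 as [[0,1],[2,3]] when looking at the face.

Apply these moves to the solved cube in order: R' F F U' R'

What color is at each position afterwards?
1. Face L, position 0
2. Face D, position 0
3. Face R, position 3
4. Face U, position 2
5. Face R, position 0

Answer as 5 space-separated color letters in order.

Answer: Y B O W G

Derivation:
After move 1 (R'): R=RRRR U=WBWB F=GWGW D=YGYG B=YBYB
After move 2 (F): F=GGWW U=WBOO R=WRBR D=RRYG L=OYOG
After move 3 (F): F=WGWG U=WBGY R=OROR D=BWYG L=OROR
After move 4 (U'): U=BYWG F=ORWG R=WGOR B=ORYB L=YBOR
After move 5 (R'): R=GRWO U=BYWO F=OYWG D=BRYG B=GRWB
Query 1: L[0] = Y
Query 2: D[0] = B
Query 3: R[3] = O
Query 4: U[2] = W
Query 5: R[0] = G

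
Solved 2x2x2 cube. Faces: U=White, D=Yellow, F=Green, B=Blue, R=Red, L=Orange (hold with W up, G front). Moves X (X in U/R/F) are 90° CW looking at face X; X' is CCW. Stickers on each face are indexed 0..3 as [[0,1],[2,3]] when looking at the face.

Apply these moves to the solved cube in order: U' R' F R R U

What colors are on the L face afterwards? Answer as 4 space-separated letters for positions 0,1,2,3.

After move 1 (U'): U=WWWW F=OOGG R=GGRR B=RRBB L=BBOO
After move 2 (R'): R=GRGR U=WBWR F=OWGW D=YOYG B=YRYB
After move 3 (F): F=GOWW U=WBOB R=WRRR D=GGYG L=BYOO
After move 4 (R): R=RWRR U=WOOW F=GGWG D=GYYY B=BRBB
After move 5 (R): R=RRRW U=WGOG F=GYWY D=GBYB B=WROB
After move 6 (U): U=OWGG F=RRWY R=WRRW B=BYOB L=GYOO
Query: L face = GYOO

Answer: G Y O O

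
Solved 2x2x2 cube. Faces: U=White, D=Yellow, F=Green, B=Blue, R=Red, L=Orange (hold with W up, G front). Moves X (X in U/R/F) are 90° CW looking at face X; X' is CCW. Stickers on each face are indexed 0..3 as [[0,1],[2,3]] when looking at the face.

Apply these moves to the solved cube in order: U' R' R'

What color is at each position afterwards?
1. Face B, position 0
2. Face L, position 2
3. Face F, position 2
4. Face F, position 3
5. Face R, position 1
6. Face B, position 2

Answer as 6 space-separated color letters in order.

After move 1 (U'): U=WWWW F=OOGG R=GGRR B=RRBB L=BBOO
After move 2 (R'): R=GRGR U=WBWR F=OWGW D=YOYG B=YRYB
After move 3 (R'): R=RRGG U=WYWY F=OBGR D=YWYW B=GROB
Query 1: B[0] = G
Query 2: L[2] = O
Query 3: F[2] = G
Query 4: F[3] = R
Query 5: R[1] = R
Query 6: B[2] = O

Answer: G O G R R O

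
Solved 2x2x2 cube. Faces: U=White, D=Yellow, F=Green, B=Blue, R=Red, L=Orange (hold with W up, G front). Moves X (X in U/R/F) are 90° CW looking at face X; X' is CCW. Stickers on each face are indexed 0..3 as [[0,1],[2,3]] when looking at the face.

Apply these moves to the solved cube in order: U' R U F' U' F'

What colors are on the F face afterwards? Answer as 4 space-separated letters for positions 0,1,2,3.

After move 1 (U'): U=WWWW F=OOGG R=GGRR B=RRBB L=BBOO
After move 2 (R): R=RGRG U=WOWG F=OYGY D=YBYR B=WRWB
After move 3 (U): U=WWGO F=RGGY R=WRRG B=BBWB L=OYOO
After move 4 (F'): F=GYRG U=WWWR R=BRYG D=YOYR L=OOOG
After move 5 (U'): U=WRWW F=OORG R=GYYG B=BRWB L=BBOG
After move 6 (F'): F=OGOR U=WRGY R=OYYG D=BGYR L=BWOW
Query: F face = OGOR

Answer: O G O R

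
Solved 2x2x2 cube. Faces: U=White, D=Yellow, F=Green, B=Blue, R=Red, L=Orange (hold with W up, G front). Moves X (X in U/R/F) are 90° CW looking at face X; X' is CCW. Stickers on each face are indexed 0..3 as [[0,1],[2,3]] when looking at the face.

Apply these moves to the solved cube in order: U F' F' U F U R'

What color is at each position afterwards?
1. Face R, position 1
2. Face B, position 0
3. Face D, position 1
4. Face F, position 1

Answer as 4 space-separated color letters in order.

Answer: R Y O Y

Derivation:
After move 1 (U): U=WWWW F=RRGG R=BBRR B=OOBB L=GGOO
After move 2 (F'): F=RGRG U=WWBR R=YBYR D=GOYY L=GWOW
After move 3 (F'): F=GGRR U=WWYY R=OBGR D=WWYY L=GROB
After move 4 (U): U=YWYW F=OBRR R=OOGR B=GRBB L=GGOB
After move 5 (F): F=RORB U=YWBG R=YOWR D=GOYY L=GWOW
After move 6 (U): U=BYGW F=YORB R=GRWR B=GWBB L=ROOW
After move 7 (R'): R=RRGW U=BBGG F=YYRW D=GOYB B=YWOB
Query 1: R[1] = R
Query 2: B[0] = Y
Query 3: D[1] = O
Query 4: F[1] = Y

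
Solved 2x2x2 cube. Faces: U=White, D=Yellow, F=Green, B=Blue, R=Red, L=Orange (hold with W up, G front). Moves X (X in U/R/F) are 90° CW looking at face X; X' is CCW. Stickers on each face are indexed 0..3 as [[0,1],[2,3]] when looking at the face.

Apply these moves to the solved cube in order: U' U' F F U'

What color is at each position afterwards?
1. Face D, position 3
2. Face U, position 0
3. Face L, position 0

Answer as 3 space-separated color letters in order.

After move 1 (U'): U=WWWW F=OOGG R=GGRR B=RRBB L=BBOO
After move 2 (U'): U=WWWW F=BBGG R=OORR B=GGBB L=RROO
After move 3 (F): F=GBGB U=WWOR R=WOWR D=ROYY L=RYOY
After move 4 (F): F=GGBB U=WWYY R=OORR D=WWYY L=RROO
After move 5 (U'): U=WYWY F=RRBB R=GGRR B=OOBB L=GGOO
Query 1: D[3] = Y
Query 2: U[0] = W
Query 3: L[0] = G

Answer: Y W G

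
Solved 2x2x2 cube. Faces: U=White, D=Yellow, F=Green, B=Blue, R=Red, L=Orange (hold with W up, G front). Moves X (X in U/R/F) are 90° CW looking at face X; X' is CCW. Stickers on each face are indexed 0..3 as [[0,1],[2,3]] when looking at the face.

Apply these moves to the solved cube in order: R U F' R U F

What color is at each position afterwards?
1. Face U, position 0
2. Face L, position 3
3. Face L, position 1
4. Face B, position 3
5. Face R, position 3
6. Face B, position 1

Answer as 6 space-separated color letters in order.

After move 1 (R): R=RRRR U=WGWG F=GYGY D=YBYB B=WBWB
After move 2 (U): U=WWGG F=RRGY R=WBRR B=OOWB L=GYOO
After move 3 (F'): F=RYRG U=WWWR R=BBYR D=YOYB L=GGOG
After move 4 (R): R=YBRB U=WYWG F=RORB D=YWYO B=ROWB
After move 5 (U): U=WWGY F=YBRB R=RORB B=GGWB L=ROOG
After move 6 (F): F=RYBB U=WWGO R=GOYB D=RRYO L=RYOW
Query 1: U[0] = W
Query 2: L[3] = W
Query 3: L[1] = Y
Query 4: B[3] = B
Query 5: R[3] = B
Query 6: B[1] = G

Answer: W W Y B B G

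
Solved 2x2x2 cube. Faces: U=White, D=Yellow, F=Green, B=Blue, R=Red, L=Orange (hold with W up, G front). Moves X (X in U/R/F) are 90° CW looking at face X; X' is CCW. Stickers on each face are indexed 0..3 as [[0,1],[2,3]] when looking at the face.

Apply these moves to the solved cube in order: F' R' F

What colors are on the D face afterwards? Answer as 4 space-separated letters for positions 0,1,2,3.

Answer: Y R Y G

Derivation:
After move 1 (F'): F=GGGG U=WWRR R=YRYR D=OOYY L=OWOW
After move 2 (R'): R=RRYY U=WBRB F=GWGR D=OGYG B=YBOB
After move 3 (F): F=GGRW U=WBWW R=RRBY D=YRYG L=OOOG
Query: D face = YRYG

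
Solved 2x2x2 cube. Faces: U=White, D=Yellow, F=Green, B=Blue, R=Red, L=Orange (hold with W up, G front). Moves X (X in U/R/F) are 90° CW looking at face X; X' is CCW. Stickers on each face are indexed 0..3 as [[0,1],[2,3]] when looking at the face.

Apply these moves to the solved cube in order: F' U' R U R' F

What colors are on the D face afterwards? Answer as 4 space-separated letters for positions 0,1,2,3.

After move 1 (F'): F=GGGG U=WWRR R=YRYR D=OOYY L=OWOW
After move 2 (U'): U=WRWR F=OWGG R=GGYR B=YRBB L=BBOW
After move 3 (R): R=YGRG U=WWWG F=OOGY D=OBYY B=RRRB
After move 4 (U): U=WWGW F=YGGY R=RRRG B=BBRB L=OOOW
After move 5 (R'): R=RGRR U=WRGB F=YWGW D=OGYY B=YBBB
After move 6 (F): F=GYWW U=WRWO R=GGBR D=RRYY L=OOOG
Query: D face = RRYY

Answer: R R Y Y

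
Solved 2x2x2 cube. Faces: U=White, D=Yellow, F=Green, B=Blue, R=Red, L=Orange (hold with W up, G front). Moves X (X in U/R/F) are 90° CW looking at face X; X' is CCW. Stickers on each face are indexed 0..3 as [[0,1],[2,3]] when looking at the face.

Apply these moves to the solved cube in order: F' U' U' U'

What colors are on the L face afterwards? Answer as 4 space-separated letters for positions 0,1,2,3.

Answer: G G O W

Derivation:
After move 1 (F'): F=GGGG U=WWRR R=YRYR D=OOYY L=OWOW
After move 2 (U'): U=WRWR F=OWGG R=GGYR B=YRBB L=BBOW
After move 3 (U'): U=RRWW F=BBGG R=OWYR B=GGBB L=YROW
After move 4 (U'): U=RWRW F=YRGG R=BBYR B=OWBB L=GGOW
Query: L face = GGOW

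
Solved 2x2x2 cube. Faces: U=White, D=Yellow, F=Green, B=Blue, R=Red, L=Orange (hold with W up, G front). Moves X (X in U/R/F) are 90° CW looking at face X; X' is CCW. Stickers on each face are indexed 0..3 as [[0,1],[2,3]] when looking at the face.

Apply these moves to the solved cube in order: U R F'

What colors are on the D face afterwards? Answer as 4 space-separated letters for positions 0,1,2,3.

Answer: G O Y O

Derivation:
After move 1 (U): U=WWWW F=RRGG R=BBRR B=OOBB L=GGOO
After move 2 (R): R=RBRB U=WRWG F=RYGY D=YBYO B=WOWB
After move 3 (F'): F=YYRG U=WRRR R=BBYB D=GOYO L=GGOW
Query: D face = GOYO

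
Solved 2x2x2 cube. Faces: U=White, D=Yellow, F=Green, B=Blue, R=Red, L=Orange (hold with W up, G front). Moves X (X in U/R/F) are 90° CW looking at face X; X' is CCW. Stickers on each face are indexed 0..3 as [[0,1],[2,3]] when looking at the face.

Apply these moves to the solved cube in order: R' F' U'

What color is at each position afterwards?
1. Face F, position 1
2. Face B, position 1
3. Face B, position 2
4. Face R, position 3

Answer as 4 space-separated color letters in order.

Answer: B R Y R

Derivation:
After move 1 (R'): R=RRRR U=WBWB F=GWGW D=YGYG B=YBYB
After move 2 (F'): F=WWGG U=WBRR R=GRYR D=OOYG L=OBOW
After move 3 (U'): U=BRWR F=OBGG R=WWYR B=GRYB L=YBOW
Query 1: F[1] = B
Query 2: B[1] = R
Query 3: B[2] = Y
Query 4: R[3] = R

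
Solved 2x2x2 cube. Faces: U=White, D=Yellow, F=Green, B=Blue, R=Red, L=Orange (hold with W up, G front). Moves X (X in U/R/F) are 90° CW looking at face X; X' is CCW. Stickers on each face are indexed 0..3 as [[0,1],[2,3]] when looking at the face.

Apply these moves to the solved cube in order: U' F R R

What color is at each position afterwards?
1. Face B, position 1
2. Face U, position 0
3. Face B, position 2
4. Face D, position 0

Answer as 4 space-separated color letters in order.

Answer: R W O R

Derivation:
After move 1 (U'): U=WWWW F=OOGG R=GGRR B=RRBB L=BBOO
After move 2 (F): F=GOGO U=WWOB R=WGWR D=RGYY L=BYOY
After move 3 (R): R=WWRG U=WOOO F=GGGY D=RBYR B=BRWB
After move 4 (R): R=RWGW U=WGOY F=GBGR D=RWYB B=OROB
Query 1: B[1] = R
Query 2: U[0] = W
Query 3: B[2] = O
Query 4: D[0] = R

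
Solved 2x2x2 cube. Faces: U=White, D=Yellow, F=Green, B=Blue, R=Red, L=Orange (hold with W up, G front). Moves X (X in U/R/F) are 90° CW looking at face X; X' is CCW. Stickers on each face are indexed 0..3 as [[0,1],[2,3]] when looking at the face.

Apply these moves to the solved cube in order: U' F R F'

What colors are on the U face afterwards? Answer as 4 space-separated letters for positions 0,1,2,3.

Answer: W O W R

Derivation:
After move 1 (U'): U=WWWW F=OOGG R=GGRR B=RRBB L=BBOO
After move 2 (F): F=GOGO U=WWOB R=WGWR D=RGYY L=BYOY
After move 3 (R): R=WWRG U=WOOO F=GGGY D=RBYR B=BRWB
After move 4 (F'): F=GYGG U=WOWR R=BWRG D=YYYR L=BOOO
Query: U face = WOWR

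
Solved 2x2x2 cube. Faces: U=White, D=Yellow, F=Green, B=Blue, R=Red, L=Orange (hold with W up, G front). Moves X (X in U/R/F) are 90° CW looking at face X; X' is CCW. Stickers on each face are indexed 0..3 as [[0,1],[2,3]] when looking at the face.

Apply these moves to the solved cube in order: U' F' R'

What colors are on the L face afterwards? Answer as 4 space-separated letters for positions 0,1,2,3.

Answer: B W O W

Derivation:
After move 1 (U'): U=WWWW F=OOGG R=GGRR B=RRBB L=BBOO
After move 2 (F'): F=OGOG U=WWGR R=YGYR D=BOYY L=BWOW
After move 3 (R'): R=GRYY U=WBGR F=OWOR D=BGYG B=YROB
Query: L face = BWOW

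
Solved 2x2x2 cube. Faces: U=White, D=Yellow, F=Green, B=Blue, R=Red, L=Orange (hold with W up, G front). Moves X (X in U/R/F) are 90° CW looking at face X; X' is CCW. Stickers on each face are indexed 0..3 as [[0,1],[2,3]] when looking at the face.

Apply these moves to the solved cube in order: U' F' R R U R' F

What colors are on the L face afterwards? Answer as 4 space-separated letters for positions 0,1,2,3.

After move 1 (U'): U=WWWW F=OOGG R=GGRR B=RRBB L=BBOO
After move 2 (F'): F=OGOG U=WWGR R=YGYR D=BOYY L=BWOW
After move 3 (R): R=YYRG U=WGGG F=OOOY D=BBYR B=RRWB
After move 4 (R): R=RYGY U=WOGY F=OBOR D=BWYR B=GRGB
After move 5 (U): U=GWYO F=RYOR R=GRGY B=BWGB L=OBOW
After move 6 (R'): R=RYGG U=GGYB F=RWOO D=BYYR B=RWWB
After move 7 (F): F=OROW U=GGWB R=YYBG D=GRYR L=OBOY
Query: L face = OBOY

Answer: O B O Y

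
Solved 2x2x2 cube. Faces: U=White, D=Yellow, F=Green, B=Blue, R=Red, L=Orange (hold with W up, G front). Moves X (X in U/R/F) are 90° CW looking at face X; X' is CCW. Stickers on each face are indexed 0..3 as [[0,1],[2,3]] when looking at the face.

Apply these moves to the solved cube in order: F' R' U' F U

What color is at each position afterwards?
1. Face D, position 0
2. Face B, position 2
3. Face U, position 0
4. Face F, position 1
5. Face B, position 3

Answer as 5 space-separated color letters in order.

Answer: Y O W W B

Derivation:
After move 1 (F'): F=GGGG U=WWRR R=YRYR D=OOYY L=OWOW
After move 2 (R'): R=RRYY U=WBRB F=GWGR D=OGYG B=YBOB
After move 3 (U'): U=BBWR F=OWGR R=GWYY B=RROB L=YBOW
After move 4 (F): F=GORW U=BBWB R=WWRY D=YGYG L=YOOG
After move 5 (U): U=WBBB F=WWRW R=RRRY B=YOOB L=GOOG
Query 1: D[0] = Y
Query 2: B[2] = O
Query 3: U[0] = W
Query 4: F[1] = W
Query 5: B[3] = B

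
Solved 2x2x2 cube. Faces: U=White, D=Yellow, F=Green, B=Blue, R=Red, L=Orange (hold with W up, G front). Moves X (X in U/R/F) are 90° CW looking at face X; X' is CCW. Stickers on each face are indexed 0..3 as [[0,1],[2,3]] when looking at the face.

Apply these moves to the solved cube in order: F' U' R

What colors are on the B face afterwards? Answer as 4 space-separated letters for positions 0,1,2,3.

Answer: R R R B

Derivation:
After move 1 (F'): F=GGGG U=WWRR R=YRYR D=OOYY L=OWOW
After move 2 (U'): U=WRWR F=OWGG R=GGYR B=YRBB L=BBOW
After move 3 (R): R=YGRG U=WWWG F=OOGY D=OBYY B=RRRB
Query: B face = RRRB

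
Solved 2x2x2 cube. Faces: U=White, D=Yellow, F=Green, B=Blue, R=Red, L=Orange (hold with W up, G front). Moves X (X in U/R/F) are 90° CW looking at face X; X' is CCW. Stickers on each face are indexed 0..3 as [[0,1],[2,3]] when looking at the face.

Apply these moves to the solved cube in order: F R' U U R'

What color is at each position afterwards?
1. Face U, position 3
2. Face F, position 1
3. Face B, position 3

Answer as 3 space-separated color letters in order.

After move 1 (F): F=GGGG U=WWOO R=WRWR D=RRYY L=OYOY
After move 2 (R'): R=RRWW U=WBOB F=GWGO D=RGYG B=YBRB
After move 3 (U): U=OWBB F=RRGO R=YBWW B=OYRB L=GWOY
After move 4 (U): U=BOBW F=YBGO R=OYWW B=GWRB L=RROY
After move 5 (R'): R=YWOW U=BRBG F=YOGW D=RBYO B=GWGB
Query 1: U[3] = G
Query 2: F[1] = O
Query 3: B[3] = B

Answer: G O B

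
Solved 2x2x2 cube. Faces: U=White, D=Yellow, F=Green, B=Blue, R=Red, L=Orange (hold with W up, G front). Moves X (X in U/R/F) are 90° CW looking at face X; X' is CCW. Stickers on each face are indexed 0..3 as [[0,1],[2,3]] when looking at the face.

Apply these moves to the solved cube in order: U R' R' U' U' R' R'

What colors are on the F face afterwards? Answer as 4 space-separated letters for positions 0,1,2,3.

Answer: G R G R

Derivation:
After move 1 (U): U=WWWW F=RRGG R=BBRR B=OOBB L=GGOO
After move 2 (R'): R=BRBR U=WBWO F=RWGW D=YRYG B=YOYB
After move 3 (R'): R=RRBB U=WYWY F=RBGO D=YWYW B=GORB
After move 4 (U'): U=YYWW F=GGGO R=RBBB B=RRRB L=GOOO
After move 5 (U'): U=YWYW F=GOGO R=GGBB B=RBRB L=RROO
After move 6 (R'): R=GBGB U=YRYR F=GWGW D=YOYO B=WBWB
After move 7 (R'): R=BBGG U=YWYW F=GRGR D=YWYW B=OBOB
Query: F face = GRGR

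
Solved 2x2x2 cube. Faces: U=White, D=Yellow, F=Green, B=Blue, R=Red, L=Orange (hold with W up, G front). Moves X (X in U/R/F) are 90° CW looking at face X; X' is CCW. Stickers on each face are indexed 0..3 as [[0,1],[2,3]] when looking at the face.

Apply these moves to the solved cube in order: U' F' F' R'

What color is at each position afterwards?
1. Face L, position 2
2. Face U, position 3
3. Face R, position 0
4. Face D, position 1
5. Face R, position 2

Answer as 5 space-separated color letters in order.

After move 1 (U'): U=WWWW F=OOGG R=GGRR B=RRBB L=BBOO
After move 2 (F'): F=OGOG U=WWGR R=YGYR D=BOYY L=BWOW
After move 3 (F'): F=GGOO U=WWYY R=OGBR D=WWYY L=BROG
After move 4 (R'): R=GROB U=WBYR F=GWOY D=WGYO B=YRWB
Query 1: L[2] = O
Query 2: U[3] = R
Query 3: R[0] = G
Query 4: D[1] = G
Query 5: R[2] = O

Answer: O R G G O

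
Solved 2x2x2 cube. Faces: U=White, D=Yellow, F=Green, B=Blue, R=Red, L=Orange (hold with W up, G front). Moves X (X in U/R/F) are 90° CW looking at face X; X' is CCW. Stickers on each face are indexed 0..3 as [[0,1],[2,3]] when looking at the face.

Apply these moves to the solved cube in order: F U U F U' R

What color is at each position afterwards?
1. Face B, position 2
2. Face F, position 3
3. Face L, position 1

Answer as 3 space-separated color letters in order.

After move 1 (F): F=GGGG U=WWOO R=WRWR D=RRYY L=OYOY
After move 2 (U): U=OWOW F=WRGG R=BBWR B=OYBB L=GGOY
After move 3 (U): U=OOWW F=BBGG R=OYWR B=GGBB L=WROY
After move 4 (F): F=GBGB U=OOYR R=WYWR D=WOYY L=WROR
After move 5 (U'): U=OROY F=WRGB R=GBWR B=WYBB L=GGOR
After move 6 (R): R=WGRB U=OROB F=WOGY D=WBYW B=YYRB
Query 1: B[2] = R
Query 2: F[3] = Y
Query 3: L[1] = G

Answer: R Y G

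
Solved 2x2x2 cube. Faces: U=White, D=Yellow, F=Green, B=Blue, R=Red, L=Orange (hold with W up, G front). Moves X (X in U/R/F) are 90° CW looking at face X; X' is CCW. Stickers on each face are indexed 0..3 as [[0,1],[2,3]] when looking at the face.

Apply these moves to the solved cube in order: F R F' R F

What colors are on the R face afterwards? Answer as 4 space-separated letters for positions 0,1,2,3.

Answer: W B G W

Derivation:
After move 1 (F): F=GGGG U=WWOO R=WRWR D=RRYY L=OYOY
After move 2 (R): R=WWRR U=WGOG F=GRGY D=RBYB B=OBWB
After move 3 (F'): F=RYGG U=WGWR R=BWRR D=YYYB L=OGOO
After move 4 (R): R=RBRW U=WYWG F=RYGB D=YWYO B=RBGB
After move 5 (F): F=GRBY U=WYOG R=WBGW D=RRYO L=OYOW
Query: R face = WBGW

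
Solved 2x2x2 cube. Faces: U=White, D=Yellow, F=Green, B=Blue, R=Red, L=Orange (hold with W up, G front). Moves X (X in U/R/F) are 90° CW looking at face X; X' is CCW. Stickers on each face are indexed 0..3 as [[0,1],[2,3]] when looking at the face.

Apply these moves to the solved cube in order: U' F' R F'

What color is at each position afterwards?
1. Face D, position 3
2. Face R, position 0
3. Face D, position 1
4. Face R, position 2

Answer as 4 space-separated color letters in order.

After move 1 (U'): U=WWWW F=OOGG R=GGRR B=RRBB L=BBOO
After move 2 (F'): F=OGOG U=WWGR R=YGYR D=BOYY L=BWOW
After move 3 (R): R=YYRG U=WGGG F=OOOY D=BBYR B=RRWB
After move 4 (F'): F=OYOO U=WGYR R=BYBG D=WWYR L=BGOG
Query 1: D[3] = R
Query 2: R[0] = B
Query 3: D[1] = W
Query 4: R[2] = B

Answer: R B W B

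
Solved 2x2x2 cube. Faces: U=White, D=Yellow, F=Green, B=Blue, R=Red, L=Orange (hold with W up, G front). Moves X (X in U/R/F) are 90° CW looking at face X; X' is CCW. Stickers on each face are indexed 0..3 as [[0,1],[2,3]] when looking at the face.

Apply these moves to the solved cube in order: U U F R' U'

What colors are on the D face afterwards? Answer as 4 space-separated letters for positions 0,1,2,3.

After move 1 (U): U=WWWW F=RRGG R=BBRR B=OOBB L=GGOO
After move 2 (U): U=WWWW F=BBGG R=OORR B=GGBB L=RROO
After move 3 (F): F=GBGB U=WWOR R=WOWR D=ROYY L=RYOY
After move 4 (R'): R=ORWW U=WBOG F=GWGR D=RBYB B=YGOB
After move 5 (U'): U=BGWO F=RYGR R=GWWW B=OROB L=YGOY
Query: D face = RBYB

Answer: R B Y B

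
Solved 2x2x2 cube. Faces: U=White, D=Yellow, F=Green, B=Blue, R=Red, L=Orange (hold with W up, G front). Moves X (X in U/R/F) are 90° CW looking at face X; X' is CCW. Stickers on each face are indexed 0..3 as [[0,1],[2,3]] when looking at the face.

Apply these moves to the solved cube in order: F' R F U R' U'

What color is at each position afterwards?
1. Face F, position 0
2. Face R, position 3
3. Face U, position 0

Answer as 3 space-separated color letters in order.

After move 1 (F'): F=GGGG U=WWRR R=YRYR D=OOYY L=OWOW
After move 2 (R): R=YYRR U=WGRG F=GOGY D=OBYB B=RBWB
After move 3 (F): F=GGYO U=WGWW R=RYGR D=RYYB L=OOOB
After move 4 (U): U=WWWG F=RYYO R=RBGR B=OOWB L=GGOB
After move 5 (R'): R=BRRG U=WWWO F=RWYG D=RYYO B=BOYB
After move 6 (U'): U=WOWW F=GGYG R=RWRG B=BRYB L=BOOB
Query 1: F[0] = G
Query 2: R[3] = G
Query 3: U[0] = W

Answer: G G W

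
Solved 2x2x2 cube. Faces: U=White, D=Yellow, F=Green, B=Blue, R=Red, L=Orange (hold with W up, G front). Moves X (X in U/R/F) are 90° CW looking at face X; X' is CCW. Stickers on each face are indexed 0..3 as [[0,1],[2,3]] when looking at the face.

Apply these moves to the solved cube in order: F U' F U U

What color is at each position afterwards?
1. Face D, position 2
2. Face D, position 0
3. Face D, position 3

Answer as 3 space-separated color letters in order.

After move 1 (F): F=GGGG U=WWOO R=WRWR D=RRYY L=OYOY
After move 2 (U'): U=WOWO F=OYGG R=GGWR B=WRBB L=BBOY
After move 3 (F): F=GOGY U=WOYB R=WGOR D=WGYY L=BROR
After move 4 (U): U=YWBO F=WGGY R=WROR B=BRBB L=GOOR
After move 5 (U): U=BYOW F=WRGY R=BROR B=GOBB L=WGOR
Query 1: D[2] = Y
Query 2: D[0] = W
Query 3: D[3] = Y

Answer: Y W Y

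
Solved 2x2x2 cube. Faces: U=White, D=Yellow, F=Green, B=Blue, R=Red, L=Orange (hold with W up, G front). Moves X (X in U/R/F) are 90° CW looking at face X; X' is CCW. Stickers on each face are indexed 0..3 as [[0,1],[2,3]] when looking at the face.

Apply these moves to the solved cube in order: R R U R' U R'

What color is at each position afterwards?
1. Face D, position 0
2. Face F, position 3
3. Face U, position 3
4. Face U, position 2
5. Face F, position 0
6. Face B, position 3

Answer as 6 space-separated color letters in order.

After move 1 (R): R=RRRR U=WGWG F=GYGY D=YBYB B=WBWB
After move 2 (R): R=RRRR U=WYWY F=GBGB D=YWYW B=GBGB
After move 3 (U): U=WWYY F=RRGB R=GBRR B=OOGB L=GBOO
After move 4 (R'): R=BRGR U=WGYO F=RWGY D=YRYB B=WOWB
After move 5 (U): U=YWOG F=BRGY R=WOGR B=GBWB L=RWOO
After move 6 (R'): R=ORWG U=YWOG F=BWGG D=YRYY B=BBRB
Query 1: D[0] = Y
Query 2: F[3] = G
Query 3: U[3] = G
Query 4: U[2] = O
Query 5: F[0] = B
Query 6: B[3] = B

Answer: Y G G O B B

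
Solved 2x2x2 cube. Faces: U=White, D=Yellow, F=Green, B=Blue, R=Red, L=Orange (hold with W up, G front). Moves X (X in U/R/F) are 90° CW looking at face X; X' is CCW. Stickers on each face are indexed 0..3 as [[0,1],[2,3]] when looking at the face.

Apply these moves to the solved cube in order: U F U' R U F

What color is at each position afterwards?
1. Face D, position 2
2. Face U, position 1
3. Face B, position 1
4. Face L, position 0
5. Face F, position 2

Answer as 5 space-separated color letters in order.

After move 1 (U): U=WWWW F=RRGG R=BBRR B=OOBB L=GGOO
After move 2 (F): F=GRGR U=WWOG R=WBWR D=RBYY L=GYOY
After move 3 (U'): U=WGWO F=GYGR R=GRWR B=WBBB L=OOOY
After move 4 (R): R=WGRR U=WYWR F=GBGY D=RBYW B=OBGB
After move 5 (U): U=WWRY F=WGGY R=OBRR B=OOGB L=GBOY
After move 6 (F): F=GWYG U=WWYB R=RBYR D=ROYW L=GROB
Query 1: D[2] = Y
Query 2: U[1] = W
Query 3: B[1] = O
Query 4: L[0] = G
Query 5: F[2] = Y

Answer: Y W O G Y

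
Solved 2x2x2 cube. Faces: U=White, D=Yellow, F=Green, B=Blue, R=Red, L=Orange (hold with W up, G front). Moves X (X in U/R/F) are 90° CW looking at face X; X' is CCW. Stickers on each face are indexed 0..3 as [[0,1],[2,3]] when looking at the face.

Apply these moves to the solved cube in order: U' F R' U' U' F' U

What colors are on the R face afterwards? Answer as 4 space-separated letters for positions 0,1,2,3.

Answer: G W R W

Derivation:
After move 1 (U'): U=WWWW F=OOGG R=GGRR B=RRBB L=BBOO
After move 2 (F): F=GOGO U=WWOB R=WGWR D=RGYY L=BYOY
After move 3 (R'): R=GRWW U=WBOR F=GWGB D=ROYO B=YRGB
After move 4 (U'): U=BRWO F=BYGB R=GWWW B=GRGB L=YROY
After move 5 (U'): U=ROBW F=YRGB R=BYWW B=GWGB L=GROY
After move 6 (F'): F=RBYG U=ROBW R=OYRW D=RYYO L=GWOB
After move 7 (U): U=BRWO F=OYYG R=GWRW B=GWGB L=RBOB
Query: R face = GWRW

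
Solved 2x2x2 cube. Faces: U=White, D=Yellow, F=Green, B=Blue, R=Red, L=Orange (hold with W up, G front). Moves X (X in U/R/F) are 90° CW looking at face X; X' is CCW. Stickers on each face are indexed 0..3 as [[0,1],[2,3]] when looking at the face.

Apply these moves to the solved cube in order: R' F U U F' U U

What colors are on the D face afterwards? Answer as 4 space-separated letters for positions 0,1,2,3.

After move 1 (R'): R=RRRR U=WBWB F=GWGW D=YGYG B=YBYB
After move 2 (F): F=GGWW U=WBOO R=WRBR D=RRYG L=OYOG
After move 3 (U): U=OWOB F=WRWW R=YBBR B=OYYB L=GGOG
After move 4 (U): U=OOBW F=YBWW R=OYBR B=GGYB L=WROG
After move 5 (F'): F=BWYW U=OOOB R=RYRR D=RGYG L=WWOB
After move 6 (U): U=OOBO F=RYYW R=GGRR B=WWYB L=BWOB
After move 7 (U): U=BOOO F=GGYW R=WWRR B=BWYB L=RYOB
Query: D face = RGYG

Answer: R G Y G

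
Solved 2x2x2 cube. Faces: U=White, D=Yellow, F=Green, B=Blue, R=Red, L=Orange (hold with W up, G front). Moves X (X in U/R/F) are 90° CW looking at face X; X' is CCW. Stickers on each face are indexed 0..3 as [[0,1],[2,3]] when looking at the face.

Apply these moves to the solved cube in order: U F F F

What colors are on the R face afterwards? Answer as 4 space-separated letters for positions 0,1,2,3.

Answer: Y B Y R

Derivation:
After move 1 (U): U=WWWW F=RRGG R=BBRR B=OOBB L=GGOO
After move 2 (F): F=GRGR U=WWOG R=WBWR D=RBYY L=GYOY
After move 3 (F): F=GGRR U=WWYY R=OBGR D=WWYY L=GROB
After move 4 (F): F=RGRG U=WWBR R=YBYR D=GOYY L=GWOW
Query: R face = YBYR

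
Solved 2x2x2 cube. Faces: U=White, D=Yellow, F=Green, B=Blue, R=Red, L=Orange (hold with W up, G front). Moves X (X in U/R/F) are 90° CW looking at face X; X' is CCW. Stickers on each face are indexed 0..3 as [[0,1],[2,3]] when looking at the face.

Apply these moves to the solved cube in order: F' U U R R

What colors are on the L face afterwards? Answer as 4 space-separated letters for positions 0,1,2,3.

Answer: Y R O W

Derivation:
After move 1 (F'): F=GGGG U=WWRR R=YRYR D=OOYY L=OWOW
After move 2 (U): U=RWRW F=YRGG R=BBYR B=OWBB L=GGOW
After move 3 (U): U=RRWW F=BBGG R=OWYR B=GGBB L=YROW
After move 4 (R): R=YORW U=RBWG F=BOGY D=OBYG B=WGRB
After move 5 (R): R=RYWO U=ROWY F=BBGG D=ORYW B=GGBB
Query: L face = YROW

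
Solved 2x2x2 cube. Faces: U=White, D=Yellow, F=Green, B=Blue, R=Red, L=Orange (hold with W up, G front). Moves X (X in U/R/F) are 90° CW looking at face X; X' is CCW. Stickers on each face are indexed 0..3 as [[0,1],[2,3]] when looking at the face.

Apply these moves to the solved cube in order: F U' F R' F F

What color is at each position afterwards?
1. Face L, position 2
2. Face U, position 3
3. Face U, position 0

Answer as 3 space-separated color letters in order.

After move 1 (F): F=GGGG U=WWOO R=WRWR D=RRYY L=OYOY
After move 2 (U'): U=WOWO F=OYGG R=GGWR B=WRBB L=BBOY
After move 3 (F): F=GOGY U=WOYB R=WGOR D=WGYY L=BROR
After move 4 (R'): R=GRWO U=WBYW F=GOGB D=WOYY B=YRGB
After move 5 (F): F=GGBO U=WBRR R=YRWO D=WGYY L=BWOO
After move 6 (F): F=BGOG U=WBOW R=RRRO D=WYYY L=BWOG
Query 1: L[2] = O
Query 2: U[3] = W
Query 3: U[0] = W

Answer: O W W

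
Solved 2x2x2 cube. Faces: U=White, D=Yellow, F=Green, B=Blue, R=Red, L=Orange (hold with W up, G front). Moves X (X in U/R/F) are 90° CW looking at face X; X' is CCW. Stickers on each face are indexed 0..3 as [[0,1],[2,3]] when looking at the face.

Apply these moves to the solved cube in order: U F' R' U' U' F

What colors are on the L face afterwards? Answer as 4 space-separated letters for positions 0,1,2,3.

After move 1 (U): U=WWWW F=RRGG R=BBRR B=OOBB L=GGOO
After move 2 (F'): F=RGRG U=WWBR R=YBYR D=GOYY L=GWOW
After move 3 (R'): R=BRYY U=WBBO F=RWRR D=GGYG B=YOOB
After move 4 (U'): U=BOWB F=GWRR R=RWYY B=BROB L=YOOW
After move 5 (U'): U=OBBW F=YORR R=GWYY B=RWOB L=BROW
After move 6 (F): F=RYRO U=OBWR R=BWWY D=YGYG L=BGOG
Query: L face = BGOG

Answer: B G O G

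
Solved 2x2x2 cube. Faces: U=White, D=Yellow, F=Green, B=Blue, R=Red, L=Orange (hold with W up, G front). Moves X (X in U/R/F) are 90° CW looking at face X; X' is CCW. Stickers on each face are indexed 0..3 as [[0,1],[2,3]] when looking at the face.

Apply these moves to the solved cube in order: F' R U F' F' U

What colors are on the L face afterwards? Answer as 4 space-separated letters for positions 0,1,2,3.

After move 1 (F'): F=GGGG U=WWRR R=YRYR D=OOYY L=OWOW
After move 2 (R): R=YYRR U=WGRG F=GOGY D=OBYB B=RBWB
After move 3 (U): U=RWGG F=YYGY R=RBRR B=OWWB L=GOOW
After move 4 (F'): F=YYYG U=RWRR R=BBOR D=OWYB L=GGOG
After move 5 (F'): F=YGYY U=RWBO R=WBOR D=GGYB L=GROR
After move 6 (U): U=BROW F=WBYY R=OWOR B=GRWB L=YGOR
Query: L face = YGOR

Answer: Y G O R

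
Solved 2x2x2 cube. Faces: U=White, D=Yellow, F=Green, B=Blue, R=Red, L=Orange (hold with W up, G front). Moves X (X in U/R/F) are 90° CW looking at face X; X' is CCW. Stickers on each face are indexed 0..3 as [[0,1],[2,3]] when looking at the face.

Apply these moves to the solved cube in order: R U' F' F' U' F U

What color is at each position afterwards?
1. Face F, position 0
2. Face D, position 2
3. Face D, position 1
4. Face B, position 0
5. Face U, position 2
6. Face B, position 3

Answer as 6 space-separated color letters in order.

After move 1 (R): R=RRRR U=WGWG F=GYGY D=YBYB B=WBWB
After move 2 (U'): U=GGWW F=OOGY R=GYRR B=RRWB L=WBOO
After move 3 (F'): F=OYOG U=GGGR R=BYYR D=BOYB L=WWOW
After move 4 (F'): F=YGOO U=GGBY R=OYBR D=WWYB L=WROG
After move 5 (U'): U=GYGB F=WROO R=YGBR B=OYWB L=RROG
After move 6 (F): F=OWOR U=GYGR R=GGBR D=BYYB L=RWOW
After move 7 (U): U=GGRY F=GGOR R=OYBR B=RWWB L=OWOW
Query 1: F[0] = G
Query 2: D[2] = Y
Query 3: D[1] = Y
Query 4: B[0] = R
Query 5: U[2] = R
Query 6: B[3] = B

Answer: G Y Y R R B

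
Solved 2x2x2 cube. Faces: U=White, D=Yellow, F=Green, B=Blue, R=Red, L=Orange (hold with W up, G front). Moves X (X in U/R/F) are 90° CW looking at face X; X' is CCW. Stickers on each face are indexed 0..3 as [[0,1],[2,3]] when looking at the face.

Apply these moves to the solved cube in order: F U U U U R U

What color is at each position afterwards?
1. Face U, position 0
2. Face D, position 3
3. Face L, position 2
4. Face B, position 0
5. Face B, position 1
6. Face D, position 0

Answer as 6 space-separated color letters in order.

After move 1 (F): F=GGGG U=WWOO R=WRWR D=RRYY L=OYOY
After move 2 (U): U=OWOW F=WRGG R=BBWR B=OYBB L=GGOY
After move 3 (U): U=OOWW F=BBGG R=OYWR B=GGBB L=WROY
After move 4 (U): U=WOWO F=OYGG R=GGWR B=WRBB L=BBOY
After move 5 (U): U=WWOO F=GGGG R=WRWR B=BBBB L=OYOY
After move 6 (R): R=WWRR U=WGOG F=GRGY D=RBYB B=OBWB
After move 7 (U): U=OWGG F=WWGY R=OBRR B=OYWB L=GROY
Query 1: U[0] = O
Query 2: D[3] = B
Query 3: L[2] = O
Query 4: B[0] = O
Query 5: B[1] = Y
Query 6: D[0] = R

Answer: O B O O Y R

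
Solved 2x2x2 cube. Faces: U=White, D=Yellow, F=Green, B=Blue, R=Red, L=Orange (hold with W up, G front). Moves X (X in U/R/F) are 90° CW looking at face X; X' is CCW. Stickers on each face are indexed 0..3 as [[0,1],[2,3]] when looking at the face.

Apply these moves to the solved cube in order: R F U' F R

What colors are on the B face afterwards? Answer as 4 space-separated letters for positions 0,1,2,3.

Answer: B R O B

Derivation:
After move 1 (R): R=RRRR U=WGWG F=GYGY D=YBYB B=WBWB
After move 2 (F): F=GGYY U=WGOO R=WRGR D=RRYB L=OYOB
After move 3 (U'): U=GOWO F=OYYY R=GGGR B=WRWB L=WBOB
After move 4 (F): F=YOYY U=GOBB R=WGOR D=GGYB L=WROR
After move 5 (R): R=OWRG U=GOBY F=YGYB D=GWYW B=BROB
Query: B face = BROB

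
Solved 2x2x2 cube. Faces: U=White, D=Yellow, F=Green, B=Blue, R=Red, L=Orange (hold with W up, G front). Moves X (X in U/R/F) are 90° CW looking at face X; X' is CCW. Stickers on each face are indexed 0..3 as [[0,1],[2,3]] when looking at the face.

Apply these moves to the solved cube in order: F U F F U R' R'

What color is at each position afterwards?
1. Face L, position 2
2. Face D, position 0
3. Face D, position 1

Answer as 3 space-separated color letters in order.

Answer: O W O

Derivation:
After move 1 (F): F=GGGG U=WWOO R=WRWR D=RRYY L=OYOY
After move 2 (U): U=OWOW F=WRGG R=BBWR B=OYBB L=GGOY
After move 3 (F): F=GWGR U=OWYG R=OBWR D=WBYY L=GROR
After move 4 (F): F=GGRW U=OWRR R=YBGR D=WOYY L=GWOB
After move 5 (U): U=RORW F=YBRW R=OYGR B=GWBB L=GGOB
After move 6 (R'): R=YROG U=RBRG F=YORW D=WBYW B=YWOB
After move 7 (R'): R=RGYO U=RORY F=YBRG D=WOYW B=WWBB
Query 1: L[2] = O
Query 2: D[0] = W
Query 3: D[1] = O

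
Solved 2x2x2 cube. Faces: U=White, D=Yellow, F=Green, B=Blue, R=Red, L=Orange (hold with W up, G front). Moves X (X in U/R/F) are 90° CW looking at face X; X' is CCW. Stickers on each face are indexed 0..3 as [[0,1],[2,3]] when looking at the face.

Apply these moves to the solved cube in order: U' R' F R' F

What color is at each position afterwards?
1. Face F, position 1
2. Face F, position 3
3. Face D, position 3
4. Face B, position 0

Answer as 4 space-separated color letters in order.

Answer: G B W G

Derivation:
After move 1 (U'): U=WWWW F=OOGG R=GGRR B=RRBB L=BBOO
After move 2 (R'): R=GRGR U=WBWR F=OWGW D=YOYG B=YRYB
After move 3 (F): F=GOWW U=WBOB R=WRRR D=GGYG L=BYOO
After move 4 (R'): R=RRWR U=WYOY F=GBWB D=GOYW B=GRGB
After move 5 (F): F=WGBB U=WYOY R=ORYR D=WRYW L=BGOO
Query 1: F[1] = G
Query 2: F[3] = B
Query 3: D[3] = W
Query 4: B[0] = G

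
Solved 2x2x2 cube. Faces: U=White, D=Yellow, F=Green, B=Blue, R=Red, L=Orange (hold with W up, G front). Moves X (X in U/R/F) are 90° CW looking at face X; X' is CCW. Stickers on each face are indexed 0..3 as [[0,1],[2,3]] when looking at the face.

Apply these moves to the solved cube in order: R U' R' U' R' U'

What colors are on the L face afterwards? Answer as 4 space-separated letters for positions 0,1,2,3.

After move 1 (R): R=RRRR U=WGWG F=GYGY D=YBYB B=WBWB
After move 2 (U'): U=GGWW F=OOGY R=GYRR B=RRWB L=WBOO
After move 3 (R'): R=YRGR U=GWWR F=OGGW D=YOYY B=BRBB
After move 4 (U'): U=WRGW F=WBGW R=OGGR B=YRBB L=BROO
After move 5 (R'): R=GROG U=WBGY F=WRGW D=YBYW B=YROB
After move 6 (U'): U=BYWG F=BRGW R=WROG B=GROB L=YROO
Query: L face = YROO

Answer: Y R O O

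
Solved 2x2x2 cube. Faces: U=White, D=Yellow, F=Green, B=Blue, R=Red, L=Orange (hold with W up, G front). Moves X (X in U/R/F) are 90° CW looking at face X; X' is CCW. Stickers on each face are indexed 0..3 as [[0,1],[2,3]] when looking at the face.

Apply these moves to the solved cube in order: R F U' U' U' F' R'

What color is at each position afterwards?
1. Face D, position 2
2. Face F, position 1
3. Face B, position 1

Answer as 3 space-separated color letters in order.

After move 1 (R): R=RRRR U=WGWG F=GYGY D=YBYB B=WBWB
After move 2 (F): F=GGYY U=WGOO R=WRGR D=RRYB L=OYOB
After move 3 (U'): U=GOWO F=OYYY R=GGGR B=WRWB L=WBOB
After move 4 (U'): U=OOGW F=WBYY R=OYGR B=GGWB L=WROB
After move 5 (U'): U=OWOG F=WRYY R=WBGR B=OYWB L=GGOB
After move 6 (F'): F=RYWY U=OWWG R=RBRR D=GBYB L=GGOO
After move 7 (R'): R=BRRR U=OWWO F=RWWG D=GYYY B=BYBB
Query 1: D[2] = Y
Query 2: F[1] = W
Query 3: B[1] = Y

Answer: Y W Y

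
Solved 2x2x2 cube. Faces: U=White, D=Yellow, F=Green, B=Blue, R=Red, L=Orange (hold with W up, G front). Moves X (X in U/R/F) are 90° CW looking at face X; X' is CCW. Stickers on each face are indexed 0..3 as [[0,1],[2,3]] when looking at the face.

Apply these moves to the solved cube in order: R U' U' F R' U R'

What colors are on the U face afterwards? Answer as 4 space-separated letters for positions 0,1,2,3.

Answer: O O G R

Derivation:
After move 1 (R): R=RRRR U=WGWG F=GYGY D=YBYB B=WBWB
After move 2 (U'): U=GGWW F=OOGY R=GYRR B=RRWB L=WBOO
After move 3 (U'): U=GWGW F=WBGY R=OORR B=GYWB L=RROO
After move 4 (F): F=GWYB U=GWOR R=GOWR D=ROYB L=RYOB
After move 5 (R'): R=ORGW U=GWOG F=GWYR D=RWYB B=BYOB
After move 6 (U): U=OGGW F=ORYR R=BYGW B=RYOB L=GWOB
After move 7 (R'): R=YWBG U=OOGR F=OGYW D=RRYR B=BYWB
Query: U face = OOGR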